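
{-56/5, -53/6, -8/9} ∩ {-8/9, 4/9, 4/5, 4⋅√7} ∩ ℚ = {-8/9}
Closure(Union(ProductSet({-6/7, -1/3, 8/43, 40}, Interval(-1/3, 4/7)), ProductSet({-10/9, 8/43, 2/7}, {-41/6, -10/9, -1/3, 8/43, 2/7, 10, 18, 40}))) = Union(ProductSet({-10/9, 8/43, 2/7}, {-41/6, -10/9, -1/3, 8/43, 2/7, 10, 18, 40}), ProductSet({-6/7, -1/3, 8/43, 40}, Interval(-1/3, 4/7)))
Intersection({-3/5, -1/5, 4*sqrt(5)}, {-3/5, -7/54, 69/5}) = {-3/5}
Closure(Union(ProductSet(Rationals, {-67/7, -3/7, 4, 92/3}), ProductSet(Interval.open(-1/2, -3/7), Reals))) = Union(ProductSet(Interval(-1/2, -3/7), Reals), ProductSet(Union(Interval(-oo, -1/2), Interval(-3/7, oo), Rationals), {-67/7, -3/7, 4, 92/3}))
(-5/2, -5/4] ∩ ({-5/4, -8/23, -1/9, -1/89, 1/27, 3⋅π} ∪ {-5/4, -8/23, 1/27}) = {-5/4}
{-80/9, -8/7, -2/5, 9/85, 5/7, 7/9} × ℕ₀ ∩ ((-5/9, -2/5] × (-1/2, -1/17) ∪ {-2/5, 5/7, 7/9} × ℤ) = {-2/5, 5/7, 7/9} × ℕ₀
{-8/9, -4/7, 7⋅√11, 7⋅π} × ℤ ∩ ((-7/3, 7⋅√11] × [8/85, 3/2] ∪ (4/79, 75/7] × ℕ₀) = {-8/9, -4/7, 7⋅√11, 7⋅π} × {1}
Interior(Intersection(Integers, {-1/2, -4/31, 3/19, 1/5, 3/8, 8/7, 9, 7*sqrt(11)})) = EmptySet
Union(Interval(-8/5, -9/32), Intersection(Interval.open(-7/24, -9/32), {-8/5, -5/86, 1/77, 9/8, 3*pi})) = Interval(-8/5, -9/32)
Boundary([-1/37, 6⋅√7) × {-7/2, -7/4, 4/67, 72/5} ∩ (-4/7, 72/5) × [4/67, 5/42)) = [-1/37, 72/5] × {4/67}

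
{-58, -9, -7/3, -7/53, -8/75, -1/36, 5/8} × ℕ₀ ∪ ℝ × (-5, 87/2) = (ℝ × (-5, 87/2)) ∪ ({-58, -9, -7/3, -7/53, -8/75, -1/36, 5/8} × ℕ₀)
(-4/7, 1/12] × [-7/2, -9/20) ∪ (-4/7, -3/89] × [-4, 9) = ((-4/7, -3/89] × [-4, 9)) ∪ ((-4/7, 1/12] × [-7/2, -9/20))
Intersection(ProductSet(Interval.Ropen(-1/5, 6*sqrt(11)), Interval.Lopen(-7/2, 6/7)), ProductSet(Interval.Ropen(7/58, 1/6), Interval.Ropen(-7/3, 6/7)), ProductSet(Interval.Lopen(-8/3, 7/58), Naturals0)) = ProductSet({7/58}, Range(0, 1, 1))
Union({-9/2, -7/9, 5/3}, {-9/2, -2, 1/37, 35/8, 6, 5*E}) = {-9/2, -2, -7/9, 1/37, 5/3, 35/8, 6, 5*E}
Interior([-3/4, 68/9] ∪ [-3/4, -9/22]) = (-3/4, 68/9)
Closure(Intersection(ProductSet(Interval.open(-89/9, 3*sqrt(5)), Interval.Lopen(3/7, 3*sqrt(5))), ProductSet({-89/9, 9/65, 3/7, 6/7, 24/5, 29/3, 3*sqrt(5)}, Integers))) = ProductSet({9/65, 3/7, 6/7, 24/5}, Range(1, 7, 1))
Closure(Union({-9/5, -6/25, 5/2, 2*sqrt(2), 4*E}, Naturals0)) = Union({-9/5, -6/25, 5/2, 2*sqrt(2), 4*E}, Naturals0)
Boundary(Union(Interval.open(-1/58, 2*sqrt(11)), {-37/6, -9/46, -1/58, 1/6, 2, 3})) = {-37/6, -9/46, -1/58, 2*sqrt(11)}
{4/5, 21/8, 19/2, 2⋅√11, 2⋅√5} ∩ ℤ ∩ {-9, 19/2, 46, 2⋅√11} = ∅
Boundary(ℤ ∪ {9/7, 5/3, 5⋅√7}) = ℤ ∪ {9/7, 5/3, 5⋅√7}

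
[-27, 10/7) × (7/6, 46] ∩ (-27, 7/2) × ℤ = (-27, 10/7) × {2, 3, …, 46}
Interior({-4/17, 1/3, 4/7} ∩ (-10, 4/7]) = ∅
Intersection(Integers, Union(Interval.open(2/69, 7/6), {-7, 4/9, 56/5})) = Union({-7}, Range(1, 2, 1))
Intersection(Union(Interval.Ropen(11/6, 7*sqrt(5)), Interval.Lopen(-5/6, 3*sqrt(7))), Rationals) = Intersection(Interval.open(-5/6, 7*sqrt(5)), Rationals)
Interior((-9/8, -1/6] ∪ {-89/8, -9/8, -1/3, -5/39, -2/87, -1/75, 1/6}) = (-9/8, -1/6)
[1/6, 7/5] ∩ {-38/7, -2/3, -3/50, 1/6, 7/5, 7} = {1/6, 7/5}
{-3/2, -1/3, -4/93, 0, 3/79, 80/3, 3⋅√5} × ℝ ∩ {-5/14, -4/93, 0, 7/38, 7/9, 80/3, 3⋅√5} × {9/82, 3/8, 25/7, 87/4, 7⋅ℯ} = {-4/93, 0, 80/3, 3⋅√5} × {9/82, 3/8, 25/7, 87/4, 7⋅ℯ}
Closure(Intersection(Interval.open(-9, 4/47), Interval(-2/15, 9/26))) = Interval(-2/15, 4/47)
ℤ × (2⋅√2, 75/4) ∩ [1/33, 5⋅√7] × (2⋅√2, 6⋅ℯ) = {1, 2, …, 13} × (2⋅√2, 6⋅ℯ)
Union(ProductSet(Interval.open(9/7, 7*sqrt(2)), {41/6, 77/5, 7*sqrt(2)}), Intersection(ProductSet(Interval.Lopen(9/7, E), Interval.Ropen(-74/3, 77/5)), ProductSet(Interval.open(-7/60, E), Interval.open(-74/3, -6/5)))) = Union(ProductSet(Interval.open(9/7, 7*sqrt(2)), {41/6, 77/5, 7*sqrt(2)}), ProductSet(Interval.open(9/7, E), Interval.open(-74/3, -6/5)))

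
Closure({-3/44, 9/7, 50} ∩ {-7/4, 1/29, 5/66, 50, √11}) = {50}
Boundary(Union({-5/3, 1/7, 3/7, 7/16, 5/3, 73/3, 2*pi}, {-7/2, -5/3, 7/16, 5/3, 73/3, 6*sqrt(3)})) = {-7/2, -5/3, 1/7, 3/7, 7/16, 5/3, 73/3, 6*sqrt(3), 2*pi}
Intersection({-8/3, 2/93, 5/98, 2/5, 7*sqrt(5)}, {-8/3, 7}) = {-8/3}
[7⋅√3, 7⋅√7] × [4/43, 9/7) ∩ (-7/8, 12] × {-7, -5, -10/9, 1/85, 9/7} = ∅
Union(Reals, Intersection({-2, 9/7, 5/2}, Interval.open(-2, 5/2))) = Reals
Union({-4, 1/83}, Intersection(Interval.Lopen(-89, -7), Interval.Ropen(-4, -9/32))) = {-4, 1/83}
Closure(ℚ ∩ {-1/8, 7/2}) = {-1/8, 7/2}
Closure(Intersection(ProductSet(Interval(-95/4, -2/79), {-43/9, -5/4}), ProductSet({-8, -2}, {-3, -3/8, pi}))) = EmptySet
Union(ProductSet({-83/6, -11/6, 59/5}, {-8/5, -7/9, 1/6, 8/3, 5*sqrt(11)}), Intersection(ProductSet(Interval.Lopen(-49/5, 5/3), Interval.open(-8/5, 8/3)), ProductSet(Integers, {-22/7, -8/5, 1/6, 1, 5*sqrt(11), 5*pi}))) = Union(ProductSet({-83/6, -11/6, 59/5}, {-8/5, -7/9, 1/6, 8/3, 5*sqrt(11)}), ProductSet(Range(-9, 2, 1), {1/6, 1}))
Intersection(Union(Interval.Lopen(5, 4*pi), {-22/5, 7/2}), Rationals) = Union({-22/5, 7/2}, Intersection(Interval.Lopen(5, 4*pi), Rationals))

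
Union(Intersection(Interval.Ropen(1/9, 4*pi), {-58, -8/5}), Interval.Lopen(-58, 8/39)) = Interval.Lopen(-58, 8/39)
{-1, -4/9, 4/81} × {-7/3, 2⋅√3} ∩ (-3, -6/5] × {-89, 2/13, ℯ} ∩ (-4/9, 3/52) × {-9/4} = ∅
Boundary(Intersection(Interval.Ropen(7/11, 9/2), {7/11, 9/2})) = {7/11}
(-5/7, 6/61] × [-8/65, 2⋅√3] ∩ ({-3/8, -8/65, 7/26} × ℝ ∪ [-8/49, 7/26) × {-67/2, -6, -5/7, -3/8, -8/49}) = {-3/8, -8/65} × [-8/65, 2⋅√3]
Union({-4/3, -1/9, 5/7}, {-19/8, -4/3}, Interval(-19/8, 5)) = Interval(-19/8, 5)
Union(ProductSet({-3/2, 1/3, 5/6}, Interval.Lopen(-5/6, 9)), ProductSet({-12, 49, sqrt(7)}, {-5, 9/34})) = Union(ProductSet({-12, 49, sqrt(7)}, {-5, 9/34}), ProductSet({-3/2, 1/3, 5/6}, Interval.Lopen(-5/6, 9)))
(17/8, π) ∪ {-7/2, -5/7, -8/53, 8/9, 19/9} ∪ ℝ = (-∞, ∞)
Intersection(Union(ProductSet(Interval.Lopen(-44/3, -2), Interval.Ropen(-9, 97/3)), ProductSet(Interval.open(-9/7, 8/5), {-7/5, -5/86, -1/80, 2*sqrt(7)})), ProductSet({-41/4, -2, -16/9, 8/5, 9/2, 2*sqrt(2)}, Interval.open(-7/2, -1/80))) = ProductSet({-41/4, -2}, Interval.open(-7/2, -1/80))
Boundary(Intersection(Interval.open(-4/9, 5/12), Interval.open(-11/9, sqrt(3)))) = {-4/9, 5/12}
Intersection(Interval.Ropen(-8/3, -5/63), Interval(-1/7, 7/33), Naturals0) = EmptySet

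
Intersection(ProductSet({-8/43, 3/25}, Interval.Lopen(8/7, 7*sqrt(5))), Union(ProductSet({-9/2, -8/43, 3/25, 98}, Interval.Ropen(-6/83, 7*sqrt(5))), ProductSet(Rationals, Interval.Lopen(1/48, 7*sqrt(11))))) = ProductSet({-8/43, 3/25}, Interval.Lopen(8/7, 7*sqrt(5)))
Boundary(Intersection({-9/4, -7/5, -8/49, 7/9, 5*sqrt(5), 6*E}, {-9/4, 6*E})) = {-9/4, 6*E}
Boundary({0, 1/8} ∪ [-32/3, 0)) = {-32/3, 0, 1/8}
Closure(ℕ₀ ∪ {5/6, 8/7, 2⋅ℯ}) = ℕ₀ ∪ {5/6, 8/7, 2⋅ℯ}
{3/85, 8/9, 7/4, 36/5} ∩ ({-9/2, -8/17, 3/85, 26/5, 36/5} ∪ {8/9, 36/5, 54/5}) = {3/85, 8/9, 36/5}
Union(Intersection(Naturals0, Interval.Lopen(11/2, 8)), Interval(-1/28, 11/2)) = Union(Interval(-1/28, 11/2), Range(6, 9, 1))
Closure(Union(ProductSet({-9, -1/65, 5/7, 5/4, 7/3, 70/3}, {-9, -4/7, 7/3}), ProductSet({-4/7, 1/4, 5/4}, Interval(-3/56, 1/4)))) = Union(ProductSet({-4/7, 1/4, 5/4}, Interval(-3/56, 1/4)), ProductSet({-9, -1/65, 5/7, 5/4, 7/3, 70/3}, {-9, -4/7, 7/3}))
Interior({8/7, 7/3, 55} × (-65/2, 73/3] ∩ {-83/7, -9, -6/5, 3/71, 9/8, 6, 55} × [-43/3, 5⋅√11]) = ∅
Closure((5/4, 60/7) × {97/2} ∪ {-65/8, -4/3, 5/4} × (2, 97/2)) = ([5/4, 60/7] × {97/2}) ∪ ({-65/8, -4/3, 5/4} × [2, 97/2])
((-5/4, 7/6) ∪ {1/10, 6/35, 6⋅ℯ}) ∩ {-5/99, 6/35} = {-5/99, 6/35}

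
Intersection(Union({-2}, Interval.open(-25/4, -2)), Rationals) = Intersection(Interval.Lopen(-25/4, -2), Rationals)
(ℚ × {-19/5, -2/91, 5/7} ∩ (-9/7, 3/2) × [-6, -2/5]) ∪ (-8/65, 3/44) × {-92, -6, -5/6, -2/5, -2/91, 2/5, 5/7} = ((ℚ ∩ (-9/7, 3/2)) × {-19/5}) ∪ ((-8/65, 3/44) × {-92, -6, -5/6, -2/5, -2/91, 2/5, 5/7})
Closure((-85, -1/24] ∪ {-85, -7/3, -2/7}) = [-85, -1/24]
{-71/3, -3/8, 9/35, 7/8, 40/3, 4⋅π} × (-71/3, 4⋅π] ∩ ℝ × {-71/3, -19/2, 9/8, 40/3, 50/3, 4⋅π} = {-71/3, -3/8, 9/35, 7/8, 40/3, 4⋅π} × {-19/2, 9/8, 4⋅π}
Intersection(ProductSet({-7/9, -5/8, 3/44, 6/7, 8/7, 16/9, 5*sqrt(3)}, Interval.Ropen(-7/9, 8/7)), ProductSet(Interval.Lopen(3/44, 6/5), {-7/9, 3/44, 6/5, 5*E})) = ProductSet({6/7, 8/7}, {-7/9, 3/44})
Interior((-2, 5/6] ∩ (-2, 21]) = (-2, 5/6)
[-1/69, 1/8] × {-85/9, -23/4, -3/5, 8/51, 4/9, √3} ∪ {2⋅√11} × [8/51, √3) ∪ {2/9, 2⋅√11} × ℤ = ({2/9, 2⋅√11} × ℤ) ∪ ({2⋅√11} × [8/51, √3)) ∪ ([-1/69, 1/8] × {-85/9, -23/4, -3/5, 8/51, 4/9, √3})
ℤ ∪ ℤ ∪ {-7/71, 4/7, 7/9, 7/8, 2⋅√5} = ℤ ∪ {-7/71, 4/7, 7/9, 7/8, 2⋅√5}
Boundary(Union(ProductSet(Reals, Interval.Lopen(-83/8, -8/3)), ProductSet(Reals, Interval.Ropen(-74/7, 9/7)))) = ProductSet(Reals, {-74/7, 9/7})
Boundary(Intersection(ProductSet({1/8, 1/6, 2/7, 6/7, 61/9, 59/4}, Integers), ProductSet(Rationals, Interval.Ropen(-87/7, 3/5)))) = ProductSet({1/8, 1/6, 2/7, 6/7, 61/9, 59/4}, Range(-12, 1, 1))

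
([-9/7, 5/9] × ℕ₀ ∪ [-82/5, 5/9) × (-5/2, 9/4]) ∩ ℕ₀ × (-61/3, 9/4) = {0} × ((-5/2, 9/4) ∪ {0, 1, 2})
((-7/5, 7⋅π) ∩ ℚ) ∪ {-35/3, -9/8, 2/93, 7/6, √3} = {-35/3, √3} ∪ (ℚ ∩ (-7/5, 7⋅π))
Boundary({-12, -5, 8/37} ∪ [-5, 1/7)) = {-12, -5, 1/7, 8/37}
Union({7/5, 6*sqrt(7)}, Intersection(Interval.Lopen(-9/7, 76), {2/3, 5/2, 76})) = {2/3, 7/5, 5/2, 76, 6*sqrt(7)}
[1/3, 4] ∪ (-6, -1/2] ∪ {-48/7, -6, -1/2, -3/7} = {-48/7, -3/7} ∪ [-6, -1/2] ∪ [1/3, 4]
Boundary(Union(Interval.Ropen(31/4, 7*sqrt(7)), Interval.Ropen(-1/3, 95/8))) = {-1/3, 7*sqrt(7)}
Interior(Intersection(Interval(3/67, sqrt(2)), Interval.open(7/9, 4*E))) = Interval.open(7/9, sqrt(2))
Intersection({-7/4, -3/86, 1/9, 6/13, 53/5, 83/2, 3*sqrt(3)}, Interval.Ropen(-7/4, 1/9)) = {-7/4, -3/86}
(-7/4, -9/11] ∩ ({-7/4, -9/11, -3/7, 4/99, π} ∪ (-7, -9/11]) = (-7/4, -9/11]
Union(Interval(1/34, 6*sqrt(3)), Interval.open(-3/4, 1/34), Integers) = Union(Integers, Interval.Lopen(-3/4, 6*sqrt(3)))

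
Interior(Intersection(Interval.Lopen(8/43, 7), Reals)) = Interval.open(8/43, 7)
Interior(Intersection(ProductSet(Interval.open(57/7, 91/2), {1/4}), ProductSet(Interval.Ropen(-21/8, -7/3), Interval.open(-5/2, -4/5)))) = EmptySet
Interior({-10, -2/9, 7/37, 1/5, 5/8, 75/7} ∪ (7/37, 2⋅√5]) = (7/37, 2⋅√5)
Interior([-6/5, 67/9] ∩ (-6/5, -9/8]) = (-6/5, -9/8)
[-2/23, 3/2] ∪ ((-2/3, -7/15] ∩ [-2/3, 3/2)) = (-2/3, -7/15] ∪ [-2/23, 3/2]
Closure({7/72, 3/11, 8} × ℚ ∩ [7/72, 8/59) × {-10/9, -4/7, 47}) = {7/72} × {-10/9, -4/7, 47}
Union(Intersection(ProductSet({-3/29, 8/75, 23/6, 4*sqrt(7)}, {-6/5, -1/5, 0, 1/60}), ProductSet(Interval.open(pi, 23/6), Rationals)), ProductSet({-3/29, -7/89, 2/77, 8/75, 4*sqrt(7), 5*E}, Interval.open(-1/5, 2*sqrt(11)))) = ProductSet({-3/29, -7/89, 2/77, 8/75, 4*sqrt(7), 5*E}, Interval.open(-1/5, 2*sqrt(11)))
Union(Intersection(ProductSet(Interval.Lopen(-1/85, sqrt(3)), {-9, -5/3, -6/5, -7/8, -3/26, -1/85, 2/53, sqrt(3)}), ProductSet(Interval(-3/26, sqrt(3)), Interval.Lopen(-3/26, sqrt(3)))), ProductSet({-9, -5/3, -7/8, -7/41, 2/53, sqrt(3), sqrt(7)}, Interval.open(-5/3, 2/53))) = Union(ProductSet({-9, -5/3, -7/8, -7/41, 2/53, sqrt(3), sqrt(7)}, Interval.open(-5/3, 2/53)), ProductSet(Interval.Lopen(-1/85, sqrt(3)), {-1/85, 2/53, sqrt(3)}))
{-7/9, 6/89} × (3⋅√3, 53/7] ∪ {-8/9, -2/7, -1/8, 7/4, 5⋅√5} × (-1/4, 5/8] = ({-7/9, 6/89} × (3⋅√3, 53/7]) ∪ ({-8/9, -2/7, -1/8, 7/4, 5⋅√5} × (-1/4, 5/8])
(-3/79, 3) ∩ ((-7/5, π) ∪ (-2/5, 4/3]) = (-3/79, 3)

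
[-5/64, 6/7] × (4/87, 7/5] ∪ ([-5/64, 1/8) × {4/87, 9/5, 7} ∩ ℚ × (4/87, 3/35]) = [-5/64, 6/7] × (4/87, 7/5]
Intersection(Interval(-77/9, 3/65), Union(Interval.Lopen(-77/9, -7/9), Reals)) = Interval(-77/9, 3/65)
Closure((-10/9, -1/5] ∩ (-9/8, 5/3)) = [-10/9, -1/5]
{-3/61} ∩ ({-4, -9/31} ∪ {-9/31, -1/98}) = ∅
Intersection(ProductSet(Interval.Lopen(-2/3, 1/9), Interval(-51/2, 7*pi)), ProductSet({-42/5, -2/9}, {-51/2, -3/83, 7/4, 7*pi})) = ProductSet({-2/9}, {-51/2, -3/83, 7/4, 7*pi})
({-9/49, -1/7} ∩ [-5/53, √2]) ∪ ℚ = ℚ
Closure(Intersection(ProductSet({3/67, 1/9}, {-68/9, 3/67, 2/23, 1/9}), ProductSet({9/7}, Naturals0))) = EmptySet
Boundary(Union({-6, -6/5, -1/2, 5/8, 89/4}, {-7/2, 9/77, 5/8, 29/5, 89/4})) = {-6, -7/2, -6/5, -1/2, 9/77, 5/8, 29/5, 89/4}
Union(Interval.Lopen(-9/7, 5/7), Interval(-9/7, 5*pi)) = Interval(-9/7, 5*pi)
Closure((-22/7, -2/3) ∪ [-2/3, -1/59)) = [-22/7, -1/59]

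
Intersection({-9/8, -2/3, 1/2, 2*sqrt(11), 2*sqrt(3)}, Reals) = {-9/8, -2/3, 1/2, 2*sqrt(11), 2*sqrt(3)}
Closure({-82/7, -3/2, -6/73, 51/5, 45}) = {-82/7, -3/2, -6/73, 51/5, 45}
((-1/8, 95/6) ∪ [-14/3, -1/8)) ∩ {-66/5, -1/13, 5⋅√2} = {-1/13, 5⋅√2}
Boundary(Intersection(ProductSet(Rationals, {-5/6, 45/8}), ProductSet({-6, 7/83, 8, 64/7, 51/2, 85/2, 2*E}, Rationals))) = ProductSet({-6, 7/83, 8, 64/7, 51/2, 85/2}, {-5/6, 45/8})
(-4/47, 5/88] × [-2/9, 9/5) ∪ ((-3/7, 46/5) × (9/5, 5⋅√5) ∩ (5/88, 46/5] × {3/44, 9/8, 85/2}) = (-4/47, 5/88] × [-2/9, 9/5)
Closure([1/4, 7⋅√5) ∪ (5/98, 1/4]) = [5/98, 7⋅√5]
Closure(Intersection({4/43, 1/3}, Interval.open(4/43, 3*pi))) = {1/3}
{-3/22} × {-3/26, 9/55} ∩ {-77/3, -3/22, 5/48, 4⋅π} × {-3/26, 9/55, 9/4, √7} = {-3/22} × {-3/26, 9/55}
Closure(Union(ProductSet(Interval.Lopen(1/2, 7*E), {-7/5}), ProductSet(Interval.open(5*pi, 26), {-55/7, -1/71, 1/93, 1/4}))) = Union(ProductSet(Interval(1/2, 7*E), {-7/5}), ProductSet(Interval(5*pi, 26), {-55/7, -1/71, 1/93, 1/4}))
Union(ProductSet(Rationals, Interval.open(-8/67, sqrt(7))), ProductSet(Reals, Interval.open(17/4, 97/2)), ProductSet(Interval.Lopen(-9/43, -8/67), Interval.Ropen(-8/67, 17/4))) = Union(ProductSet(Interval.Lopen(-9/43, -8/67), Interval.Ropen(-8/67, 17/4)), ProductSet(Rationals, Interval.open(-8/67, sqrt(7))), ProductSet(Reals, Interval.open(17/4, 97/2)))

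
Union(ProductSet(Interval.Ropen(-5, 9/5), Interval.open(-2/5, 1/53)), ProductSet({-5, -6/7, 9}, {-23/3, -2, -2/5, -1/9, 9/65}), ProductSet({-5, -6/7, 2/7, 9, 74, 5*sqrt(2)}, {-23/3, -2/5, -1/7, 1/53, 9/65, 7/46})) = Union(ProductSet({-5, -6/7, 9}, {-23/3, -2, -2/5, -1/9, 9/65}), ProductSet({-5, -6/7, 2/7, 9, 74, 5*sqrt(2)}, {-23/3, -2/5, -1/7, 1/53, 9/65, 7/46}), ProductSet(Interval.Ropen(-5, 9/5), Interval.open(-2/5, 1/53)))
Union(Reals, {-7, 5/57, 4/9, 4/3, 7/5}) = Reals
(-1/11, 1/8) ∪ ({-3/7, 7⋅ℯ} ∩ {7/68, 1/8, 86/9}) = (-1/11, 1/8)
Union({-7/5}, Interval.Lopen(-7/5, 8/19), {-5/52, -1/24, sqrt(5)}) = Union({sqrt(5)}, Interval(-7/5, 8/19))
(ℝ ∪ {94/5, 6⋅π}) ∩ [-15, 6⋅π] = [-15, 6⋅π]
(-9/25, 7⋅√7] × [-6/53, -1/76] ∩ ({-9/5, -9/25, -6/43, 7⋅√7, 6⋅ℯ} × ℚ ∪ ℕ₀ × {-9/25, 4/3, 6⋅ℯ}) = {-6/43, 7⋅√7, 6⋅ℯ} × (ℚ ∩ [-6/53, -1/76])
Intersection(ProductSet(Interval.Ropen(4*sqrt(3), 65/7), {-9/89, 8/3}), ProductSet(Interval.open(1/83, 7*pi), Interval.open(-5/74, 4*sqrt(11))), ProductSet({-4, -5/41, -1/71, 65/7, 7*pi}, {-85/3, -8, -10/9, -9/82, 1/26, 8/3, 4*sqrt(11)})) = EmptySet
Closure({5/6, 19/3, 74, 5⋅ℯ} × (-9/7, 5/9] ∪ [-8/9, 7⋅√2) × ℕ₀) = ([-8/9, 7⋅√2] × ℕ₀) ∪ ({5/6, 19/3, 74, 5⋅ℯ} × [-9/7, 5/9])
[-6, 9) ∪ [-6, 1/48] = [-6, 9)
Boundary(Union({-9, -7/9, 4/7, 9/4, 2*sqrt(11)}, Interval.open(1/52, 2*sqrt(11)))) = {-9, -7/9, 1/52, 2*sqrt(11)}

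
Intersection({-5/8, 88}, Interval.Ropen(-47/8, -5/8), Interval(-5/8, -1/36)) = EmptySet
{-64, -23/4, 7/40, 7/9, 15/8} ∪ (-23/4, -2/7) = {-64, 7/40, 7/9, 15/8} ∪ [-23/4, -2/7)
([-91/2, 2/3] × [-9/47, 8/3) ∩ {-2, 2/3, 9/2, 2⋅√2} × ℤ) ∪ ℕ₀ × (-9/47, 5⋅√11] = ({-2, 2/3} × {0, 1, 2}) ∪ (ℕ₀ × (-9/47, 5⋅√11])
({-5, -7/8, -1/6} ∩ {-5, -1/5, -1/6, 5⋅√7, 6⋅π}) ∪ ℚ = ℚ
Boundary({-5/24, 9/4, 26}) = {-5/24, 9/4, 26}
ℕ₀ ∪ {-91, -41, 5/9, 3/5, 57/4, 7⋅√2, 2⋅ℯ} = {-91, -41, 5/9, 3/5, 57/4, 7⋅√2, 2⋅ℯ} ∪ ℕ₀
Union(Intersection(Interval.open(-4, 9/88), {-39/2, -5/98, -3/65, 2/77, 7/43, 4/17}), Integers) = Union({-5/98, -3/65, 2/77}, Integers)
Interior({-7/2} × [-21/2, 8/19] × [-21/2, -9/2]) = ∅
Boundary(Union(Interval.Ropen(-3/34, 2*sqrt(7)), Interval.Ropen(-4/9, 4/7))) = {-4/9, 2*sqrt(7)}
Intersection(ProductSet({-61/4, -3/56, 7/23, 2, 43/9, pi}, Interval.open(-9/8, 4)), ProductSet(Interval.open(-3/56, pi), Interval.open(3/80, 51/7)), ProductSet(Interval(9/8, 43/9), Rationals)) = ProductSet({2}, Intersection(Interval.open(3/80, 4), Rationals))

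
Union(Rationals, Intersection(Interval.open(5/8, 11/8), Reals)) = Union(Interval(5/8, 11/8), Rationals)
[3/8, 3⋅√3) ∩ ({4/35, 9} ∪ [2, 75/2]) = [2, 3⋅√3)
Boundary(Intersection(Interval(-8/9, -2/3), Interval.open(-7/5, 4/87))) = {-8/9, -2/3}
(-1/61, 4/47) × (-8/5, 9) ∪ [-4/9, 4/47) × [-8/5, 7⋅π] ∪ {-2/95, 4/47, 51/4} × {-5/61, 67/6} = ({-2/95, 4/47, 51/4} × {-5/61, 67/6}) ∪ ([-4/9, 4/47) × [-8/5, 7⋅π])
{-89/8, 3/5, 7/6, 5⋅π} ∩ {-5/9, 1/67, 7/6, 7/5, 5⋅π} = {7/6, 5⋅π}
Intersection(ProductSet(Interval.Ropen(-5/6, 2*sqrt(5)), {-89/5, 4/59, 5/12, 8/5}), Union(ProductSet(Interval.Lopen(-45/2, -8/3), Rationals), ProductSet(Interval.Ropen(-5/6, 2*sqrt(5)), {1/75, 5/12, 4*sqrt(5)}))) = ProductSet(Interval.Ropen(-5/6, 2*sqrt(5)), {5/12})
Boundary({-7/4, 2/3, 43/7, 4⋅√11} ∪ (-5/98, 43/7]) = {-7/4, -5/98, 43/7, 4⋅√11}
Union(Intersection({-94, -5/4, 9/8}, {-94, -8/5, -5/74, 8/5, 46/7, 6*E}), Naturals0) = Union({-94}, Naturals0)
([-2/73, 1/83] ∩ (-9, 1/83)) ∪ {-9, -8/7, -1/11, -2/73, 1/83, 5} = {-9, -8/7, -1/11, 5} ∪ [-2/73, 1/83]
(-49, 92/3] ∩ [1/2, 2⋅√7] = [1/2, 2⋅√7]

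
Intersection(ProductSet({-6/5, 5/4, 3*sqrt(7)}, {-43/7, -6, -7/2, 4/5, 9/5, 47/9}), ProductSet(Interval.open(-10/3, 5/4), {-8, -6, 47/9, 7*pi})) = ProductSet({-6/5}, {-6, 47/9})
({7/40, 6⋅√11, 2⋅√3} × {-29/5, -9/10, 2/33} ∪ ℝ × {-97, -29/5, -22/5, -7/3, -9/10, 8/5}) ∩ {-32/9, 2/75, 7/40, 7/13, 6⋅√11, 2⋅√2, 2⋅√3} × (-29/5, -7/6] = {-32/9, 2/75, 7/40, 7/13, 6⋅√11, 2⋅√2, 2⋅√3} × {-22/5, -7/3}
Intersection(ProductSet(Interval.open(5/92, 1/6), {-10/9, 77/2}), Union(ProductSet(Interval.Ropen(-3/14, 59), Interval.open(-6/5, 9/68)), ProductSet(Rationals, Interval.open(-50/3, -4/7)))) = ProductSet(Union(Intersection(Interval.open(5/92, 1/6), Rationals), Interval.open(5/92, 1/6)), {-10/9})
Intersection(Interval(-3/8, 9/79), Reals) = Interval(-3/8, 9/79)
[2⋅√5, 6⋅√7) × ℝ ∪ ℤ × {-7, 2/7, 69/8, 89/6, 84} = (ℤ × {-7, 2/7, 69/8, 89/6, 84}) ∪ ([2⋅√5, 6⋅√7) × ℝ)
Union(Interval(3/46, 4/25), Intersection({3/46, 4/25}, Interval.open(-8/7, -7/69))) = Interval(3/46, 4/25)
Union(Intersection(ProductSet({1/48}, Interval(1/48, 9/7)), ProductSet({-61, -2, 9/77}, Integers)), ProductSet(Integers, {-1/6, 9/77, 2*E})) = ProductSet(Integers, {-1/6, 9/77, 2*E})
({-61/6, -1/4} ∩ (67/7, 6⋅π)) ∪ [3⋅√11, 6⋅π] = [3⋅√11, 6⋅π]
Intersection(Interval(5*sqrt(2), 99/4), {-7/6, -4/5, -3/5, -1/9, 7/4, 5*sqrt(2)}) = {5*sqrt(2)}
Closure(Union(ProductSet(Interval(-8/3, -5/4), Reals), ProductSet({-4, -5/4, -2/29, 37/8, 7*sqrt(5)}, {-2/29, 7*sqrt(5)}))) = Union(ProductSet({-4, -5/4, -2/29, 37/8, 7*sqrt(5)}, {-2/29, 7*sqrt(5)}), ProductSet(Interval(-8/3, -5/4), Reals))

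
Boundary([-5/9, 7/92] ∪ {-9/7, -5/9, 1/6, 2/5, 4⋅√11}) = {-9/7, -5/9, 7/92, 1/6, 2/5, 4⋅√11}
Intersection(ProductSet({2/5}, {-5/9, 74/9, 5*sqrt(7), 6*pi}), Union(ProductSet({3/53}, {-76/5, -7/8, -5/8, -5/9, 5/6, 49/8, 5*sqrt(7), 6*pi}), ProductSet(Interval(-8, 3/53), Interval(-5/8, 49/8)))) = EmptySet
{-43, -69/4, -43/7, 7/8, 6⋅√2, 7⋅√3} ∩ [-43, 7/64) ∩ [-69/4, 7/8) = {-69/4, -43/7}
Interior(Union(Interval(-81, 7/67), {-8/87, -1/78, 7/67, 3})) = Interval.open(-81, 7/67)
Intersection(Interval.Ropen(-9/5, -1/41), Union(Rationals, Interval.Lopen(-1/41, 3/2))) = Intersection(Interval.Ropen(-9/5, -1/41), Rationals)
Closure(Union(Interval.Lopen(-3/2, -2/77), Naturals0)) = Union(Complement(Naturals0, Interval.open(-3/2, -2/77)), Interval(-3/2, -2/77), Naturals0)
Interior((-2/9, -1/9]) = (-2/9, -1/9)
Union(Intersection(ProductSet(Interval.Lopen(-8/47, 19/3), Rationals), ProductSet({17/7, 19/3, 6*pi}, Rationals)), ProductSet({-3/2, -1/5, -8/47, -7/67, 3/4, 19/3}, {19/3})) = Union(ProductSet({17/7, 19/3}, Rationals), ProductSet({-3/2, -1/5, -8/47, -7/67, 3/4, 19/3}, {19/3}))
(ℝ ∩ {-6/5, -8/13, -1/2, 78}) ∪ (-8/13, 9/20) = {-6/5, 78} ∪ [-8/13, 9/20)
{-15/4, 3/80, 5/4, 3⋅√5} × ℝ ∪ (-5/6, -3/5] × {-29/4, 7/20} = ((-5/6, -3/5] × {-29/4, 7/20}) ∪ ({-15/4, 3/80, 5/4, 3⋅√5} × ℝ)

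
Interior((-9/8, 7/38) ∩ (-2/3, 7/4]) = (-2/3, 7/38)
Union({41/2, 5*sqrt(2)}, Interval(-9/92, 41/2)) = Interval(-9/92, 41/2)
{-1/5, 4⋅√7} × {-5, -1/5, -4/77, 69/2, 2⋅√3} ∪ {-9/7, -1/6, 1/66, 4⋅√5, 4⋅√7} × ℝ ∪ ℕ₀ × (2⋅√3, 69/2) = (ℕ₀ × (2⋅√3, 69/2)) ∪ ({-9/7, -1/6, 1/66, 4⋅√5, 4⋅√7} × ℝ) ∪ ({-1/5, 4⋅√7} × {-5, -1/5, -4/77, 69/2, 2⋅√3})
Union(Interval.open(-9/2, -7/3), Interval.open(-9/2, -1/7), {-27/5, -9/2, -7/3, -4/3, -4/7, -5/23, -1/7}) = Union({-27/5}, Interval(-9/2, -1/7))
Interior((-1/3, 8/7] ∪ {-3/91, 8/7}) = (-1/3, 8/7)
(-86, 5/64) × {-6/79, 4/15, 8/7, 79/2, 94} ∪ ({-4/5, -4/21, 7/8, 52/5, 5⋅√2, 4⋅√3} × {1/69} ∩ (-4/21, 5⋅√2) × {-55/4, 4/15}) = (-86, 5/64) × {-6/79, 4/15, 8/7, 79/2, 94}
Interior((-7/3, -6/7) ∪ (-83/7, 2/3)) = (-83/7, 2/3)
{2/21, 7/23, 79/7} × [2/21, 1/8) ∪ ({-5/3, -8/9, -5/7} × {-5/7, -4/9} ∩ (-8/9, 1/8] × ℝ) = ({-5/7} × {-5/7, -4/9}) ∪ ({2/21, 7/23, 79/7} × [2/21, 1/8))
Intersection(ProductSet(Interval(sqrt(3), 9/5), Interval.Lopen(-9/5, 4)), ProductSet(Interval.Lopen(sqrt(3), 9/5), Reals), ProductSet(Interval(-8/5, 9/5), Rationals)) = ProductSet(Interval.Lopen(sqrt(3), 9/5), Intersection(Interval.Lopen(-9/5, 4), Rationals))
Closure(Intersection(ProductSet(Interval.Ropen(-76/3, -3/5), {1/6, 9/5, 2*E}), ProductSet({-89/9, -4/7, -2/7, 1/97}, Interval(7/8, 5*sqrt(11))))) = ProductSet({-89/9}, {9/5, 2*E})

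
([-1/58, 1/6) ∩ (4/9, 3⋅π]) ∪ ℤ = ℤ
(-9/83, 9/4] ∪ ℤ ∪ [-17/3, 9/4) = ℤ ∪ [-17/3, 9/4]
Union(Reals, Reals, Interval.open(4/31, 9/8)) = Interval(-oo, oo)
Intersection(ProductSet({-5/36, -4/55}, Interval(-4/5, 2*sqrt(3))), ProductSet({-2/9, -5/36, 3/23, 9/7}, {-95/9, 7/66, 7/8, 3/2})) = ProductSet({-5/36}, {7/66, 7/8, 3/2})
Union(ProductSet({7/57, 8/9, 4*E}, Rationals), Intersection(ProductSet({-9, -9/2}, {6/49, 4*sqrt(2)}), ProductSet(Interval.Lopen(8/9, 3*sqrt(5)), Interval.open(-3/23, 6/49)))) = ProductSet({7/57, 8/9, 4*E}, Rationals)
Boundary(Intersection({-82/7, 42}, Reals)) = {-82/7, 42}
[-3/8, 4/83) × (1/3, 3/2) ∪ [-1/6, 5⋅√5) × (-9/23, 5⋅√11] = ([-3/8, 4/83) × (1/3, 3/2)) ∪ ([-1/6, 5⋅√5) × (-9/23, 5⋅√11])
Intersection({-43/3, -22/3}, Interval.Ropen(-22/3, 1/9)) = {-22/3}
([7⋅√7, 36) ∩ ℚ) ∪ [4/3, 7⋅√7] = [4/3, 7⋅√7] ∪ (ℚ ∩ [7⋅√7, 36))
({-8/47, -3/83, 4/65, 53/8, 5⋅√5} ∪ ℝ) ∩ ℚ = ℚ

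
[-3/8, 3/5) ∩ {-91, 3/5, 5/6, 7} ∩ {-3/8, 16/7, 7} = ∅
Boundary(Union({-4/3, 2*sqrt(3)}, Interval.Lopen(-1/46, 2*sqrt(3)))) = {-4/3, -1/46, 2*sqrt(3)}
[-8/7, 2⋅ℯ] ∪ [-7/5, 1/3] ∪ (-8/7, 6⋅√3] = [-7/5, 6⋅√3]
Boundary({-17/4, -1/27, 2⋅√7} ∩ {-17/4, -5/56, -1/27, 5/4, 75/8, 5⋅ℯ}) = {-17/4, -1/27}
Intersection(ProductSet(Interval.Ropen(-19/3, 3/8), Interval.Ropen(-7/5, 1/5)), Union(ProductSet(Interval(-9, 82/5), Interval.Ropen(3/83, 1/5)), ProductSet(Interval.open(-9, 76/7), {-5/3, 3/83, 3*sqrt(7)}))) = ProductSet(Interval.Ropen(-19/3, 3/8), Interval.Ropen(3/83, 1/5))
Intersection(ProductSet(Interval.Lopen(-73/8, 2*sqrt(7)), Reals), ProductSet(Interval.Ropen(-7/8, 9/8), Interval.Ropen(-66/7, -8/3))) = ProductSet(Interval.Ropen(-7/8, 9/8), Interval.Ropen(-66/7, -8/3))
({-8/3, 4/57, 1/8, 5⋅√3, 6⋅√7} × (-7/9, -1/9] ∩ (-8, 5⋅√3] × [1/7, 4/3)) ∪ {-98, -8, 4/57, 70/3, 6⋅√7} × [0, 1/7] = {-98, -8, 4/57, 70/3, 6⋅√7} × [0, 1/7]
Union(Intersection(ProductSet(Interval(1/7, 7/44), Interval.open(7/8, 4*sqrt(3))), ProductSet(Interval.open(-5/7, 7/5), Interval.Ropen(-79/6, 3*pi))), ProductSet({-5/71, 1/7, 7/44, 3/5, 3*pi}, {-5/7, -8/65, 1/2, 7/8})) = Union(ProductSet({-5/71, 1/7, 7/44, 3/5, 3*pi}, {-5/7, -8/65, 1/2, 7/8}), ProductSet(Interval(1/7, 7/44), Interval.open(7/8, 4*sqrt(3))))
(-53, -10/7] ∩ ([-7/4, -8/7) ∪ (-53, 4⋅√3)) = (-53, -10/7]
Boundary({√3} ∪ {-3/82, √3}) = {-3/82, √3}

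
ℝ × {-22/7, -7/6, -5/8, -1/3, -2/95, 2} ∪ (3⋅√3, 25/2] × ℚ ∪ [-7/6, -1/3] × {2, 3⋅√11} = (ℝ × {-22/7, -7/6, -5/8, -1/3, -2/95, 2}) ∪ ((3⋅√3, 25/2] × ℚ) ∪ ([-7/6, -1/3] × {2, 3⋅√11})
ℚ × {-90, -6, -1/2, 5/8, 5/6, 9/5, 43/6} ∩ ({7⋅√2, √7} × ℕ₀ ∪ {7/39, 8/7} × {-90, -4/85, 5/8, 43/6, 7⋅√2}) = {7/39, 8/7} × {-90, 5/8, 43/6}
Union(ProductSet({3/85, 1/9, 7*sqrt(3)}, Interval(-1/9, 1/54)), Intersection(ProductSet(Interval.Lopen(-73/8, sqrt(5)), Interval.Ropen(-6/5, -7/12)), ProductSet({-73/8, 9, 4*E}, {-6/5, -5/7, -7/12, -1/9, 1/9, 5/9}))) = ProductSet({3/85, 1/9, 7*sqrt(3)}, Interval(-1/9, 1/54))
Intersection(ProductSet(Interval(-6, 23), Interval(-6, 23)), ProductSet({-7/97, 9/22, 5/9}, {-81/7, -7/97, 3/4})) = ProductSet({-7/97, 9/22, 5/9}, {-7/97, 3/4})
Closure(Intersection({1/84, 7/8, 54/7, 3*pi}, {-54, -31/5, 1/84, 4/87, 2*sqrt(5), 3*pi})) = {1/84, 3*pi}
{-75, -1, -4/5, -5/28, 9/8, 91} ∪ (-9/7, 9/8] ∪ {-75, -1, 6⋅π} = {-75, 91, 6⋅π} ∪ (-9/7, 9/8]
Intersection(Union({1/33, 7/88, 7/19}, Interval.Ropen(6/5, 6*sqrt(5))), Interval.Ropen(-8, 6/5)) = {1/33, 7/88, 7/19}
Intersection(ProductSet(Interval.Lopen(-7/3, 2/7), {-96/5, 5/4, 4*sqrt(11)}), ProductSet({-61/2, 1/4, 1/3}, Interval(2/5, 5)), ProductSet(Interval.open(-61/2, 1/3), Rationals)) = ProductSet({1/4}, {5/4})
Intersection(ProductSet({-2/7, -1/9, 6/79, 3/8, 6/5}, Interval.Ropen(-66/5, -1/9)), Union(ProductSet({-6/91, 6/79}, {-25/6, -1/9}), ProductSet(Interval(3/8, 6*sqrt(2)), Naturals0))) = ProductSet({6/79}, {-25/6})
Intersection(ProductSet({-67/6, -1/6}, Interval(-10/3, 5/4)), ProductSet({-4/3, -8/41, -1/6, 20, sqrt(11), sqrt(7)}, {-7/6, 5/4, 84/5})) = ProductSet({-1/6}, {-7/6, 5/4})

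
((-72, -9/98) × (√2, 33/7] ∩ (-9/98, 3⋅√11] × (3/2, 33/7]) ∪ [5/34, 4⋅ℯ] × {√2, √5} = [5/34, 4⋅ℯ] × {√2, √5}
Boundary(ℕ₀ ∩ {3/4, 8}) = {8}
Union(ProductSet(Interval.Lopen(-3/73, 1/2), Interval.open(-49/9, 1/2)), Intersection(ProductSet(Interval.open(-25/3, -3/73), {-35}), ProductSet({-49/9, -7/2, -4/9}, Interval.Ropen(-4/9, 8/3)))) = ProductSet(Interval.Lopen(-3/73, 1/2), Interval.open(-49/9, 1/2))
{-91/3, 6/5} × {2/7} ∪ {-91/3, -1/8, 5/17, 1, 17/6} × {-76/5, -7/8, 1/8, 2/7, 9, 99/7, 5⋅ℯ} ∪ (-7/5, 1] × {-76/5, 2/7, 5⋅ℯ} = ({-91/3, 6/5} × {2/7}) ∪ ((-7/5, 1] × {-76/5, 2/7, 5⋅ℯ}) ∪ ({-91/3, -1/8, 5/17, 1, 17/6} × {-76/5, -7/8, 1/8, 2/7, 9, 99/7, 5⋅ℯ})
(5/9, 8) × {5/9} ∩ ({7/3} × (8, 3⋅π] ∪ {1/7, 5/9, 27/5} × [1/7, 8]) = {27/5} × {5/9}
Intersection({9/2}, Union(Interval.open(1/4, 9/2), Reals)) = {9/2}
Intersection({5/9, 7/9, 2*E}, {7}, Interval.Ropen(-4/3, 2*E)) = EmptySet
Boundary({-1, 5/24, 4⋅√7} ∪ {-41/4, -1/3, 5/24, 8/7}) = {-41/4, -1, -1/3, 5/24, 8/7, 4⋅√7}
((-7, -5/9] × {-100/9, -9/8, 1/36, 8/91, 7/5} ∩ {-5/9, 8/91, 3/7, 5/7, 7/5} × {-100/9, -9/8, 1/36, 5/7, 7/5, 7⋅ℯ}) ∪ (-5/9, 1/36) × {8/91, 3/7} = ({-5/9} × {-100/9, -9/8, 1/36, 7/5}) ∪ ((-5/9, 1/36) × {8/91, 3/7})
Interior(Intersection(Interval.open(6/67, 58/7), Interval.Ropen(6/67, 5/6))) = Interval.open(6/67, 5/6)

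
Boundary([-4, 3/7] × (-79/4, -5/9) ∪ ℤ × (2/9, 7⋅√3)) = ({-4, 3/7} × [-79/4, -5/9]) ∪ ([-4, 3/7] × {-79/4, -5/9}) ∪ (ℤ × [2/9, 7⋅√3])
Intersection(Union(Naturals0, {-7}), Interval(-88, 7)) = Union({-7}, Range(0, 8, 1))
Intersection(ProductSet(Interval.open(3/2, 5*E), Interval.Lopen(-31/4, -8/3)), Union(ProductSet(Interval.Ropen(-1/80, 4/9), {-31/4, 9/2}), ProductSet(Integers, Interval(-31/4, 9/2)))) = ProductSet(Range(2, 14, 1), Interval.Lopen(-31/4, -8/3))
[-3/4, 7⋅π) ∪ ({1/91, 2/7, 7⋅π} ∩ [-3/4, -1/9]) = [-3/4, 7⋅π)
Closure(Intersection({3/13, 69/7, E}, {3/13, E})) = {3/13, E}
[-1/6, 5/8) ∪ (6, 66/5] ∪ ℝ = (-∞, ∞)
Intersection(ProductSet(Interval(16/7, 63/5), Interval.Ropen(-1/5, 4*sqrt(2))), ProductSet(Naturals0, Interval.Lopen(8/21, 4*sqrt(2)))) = ProductSet(Range(3, 13, 1), Interval.open(8/21, 4*sqrt(2)))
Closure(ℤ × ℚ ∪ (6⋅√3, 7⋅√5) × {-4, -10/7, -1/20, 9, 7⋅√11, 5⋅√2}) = (ℤ × ℝ) ∪ ([6⋅√3, 7⋅√5] × {-4, -10/7, -1/20, 9, 7⋅√11, 5⋅√2})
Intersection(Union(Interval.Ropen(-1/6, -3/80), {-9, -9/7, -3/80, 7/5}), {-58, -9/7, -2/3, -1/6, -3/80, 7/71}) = {-9/7, -1/6, -3/80}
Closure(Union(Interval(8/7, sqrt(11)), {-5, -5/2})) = Union({-5, -5/2}, Interval(8/7, sqrt(11)))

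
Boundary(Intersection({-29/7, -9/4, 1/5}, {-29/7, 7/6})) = {-29/7}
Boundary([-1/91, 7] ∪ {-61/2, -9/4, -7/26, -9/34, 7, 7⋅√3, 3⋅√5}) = {-61/2, -9/4, -7/26, -9/34, -1/91, 7, 7⋅√3}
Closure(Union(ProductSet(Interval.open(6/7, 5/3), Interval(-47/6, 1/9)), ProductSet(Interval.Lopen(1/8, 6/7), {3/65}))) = Union(ProductSet(Interval(1/8, 6/7), {3/65}), ProductSet(Interval(6/7, 5/3), Interval(-47/6, 1/9)))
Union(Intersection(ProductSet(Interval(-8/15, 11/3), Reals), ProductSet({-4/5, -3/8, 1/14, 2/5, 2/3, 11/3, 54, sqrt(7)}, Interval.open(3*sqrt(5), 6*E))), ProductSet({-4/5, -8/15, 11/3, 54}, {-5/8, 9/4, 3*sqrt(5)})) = Union(ProductSet({-4/5, -8/15, 11/3, 54}, {-5/8, 9/4, 3*sqrt(5)}), ProductSet({-3/8, 1/14, 2/5, 2/3, 11/3, sqrt(7)}, Interval.open(3*sqrt(5), 6*E)))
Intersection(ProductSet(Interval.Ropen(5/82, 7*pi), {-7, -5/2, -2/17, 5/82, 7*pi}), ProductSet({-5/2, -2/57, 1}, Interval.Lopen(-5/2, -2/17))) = ProductSet({1}, {-2/17})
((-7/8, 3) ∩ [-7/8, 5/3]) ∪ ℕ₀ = (-7/8, 5/3] ∪ ℕ₀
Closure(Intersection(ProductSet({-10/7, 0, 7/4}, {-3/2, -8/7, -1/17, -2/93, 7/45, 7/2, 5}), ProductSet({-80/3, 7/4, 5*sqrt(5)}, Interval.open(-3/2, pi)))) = ProductSet({7/4}, {-8/7, -1/17, -2/93, 7/45})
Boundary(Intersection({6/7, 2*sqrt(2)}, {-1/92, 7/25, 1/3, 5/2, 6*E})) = EmptySet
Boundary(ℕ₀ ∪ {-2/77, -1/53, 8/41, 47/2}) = {-2/77, -1/53, 8/41, 47/2} ∪ ℕ₀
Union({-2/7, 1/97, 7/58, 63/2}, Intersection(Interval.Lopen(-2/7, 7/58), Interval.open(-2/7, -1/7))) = Union({1/97, 7/58, 63/2}, Interval.Ropen(-2/7, -1/7))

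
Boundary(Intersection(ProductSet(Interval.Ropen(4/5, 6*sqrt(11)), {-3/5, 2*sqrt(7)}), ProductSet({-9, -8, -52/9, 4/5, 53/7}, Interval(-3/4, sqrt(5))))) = ProductSet({4/5, 53/7}, {-3/5})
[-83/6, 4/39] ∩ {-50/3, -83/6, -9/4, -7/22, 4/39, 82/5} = {-83/6, -9/4, -7/22, 4/39}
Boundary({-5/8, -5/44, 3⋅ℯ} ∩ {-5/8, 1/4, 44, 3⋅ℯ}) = {-5/8, 3⋅ℯ}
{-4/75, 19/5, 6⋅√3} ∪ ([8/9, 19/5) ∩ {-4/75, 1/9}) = {-4/75, 19/5, 6⋅√3}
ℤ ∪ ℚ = ℚ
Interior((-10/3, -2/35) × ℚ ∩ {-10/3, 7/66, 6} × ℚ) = ∅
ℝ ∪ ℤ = ℝ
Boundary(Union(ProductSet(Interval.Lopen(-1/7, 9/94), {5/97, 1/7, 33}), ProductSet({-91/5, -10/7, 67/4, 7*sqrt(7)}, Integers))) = Union(ProductSet({-91/5, -10/7, 67/4, 7*sqrt(7)}, Integers), ProductSet(Interval(-1/7, 9/94), {5/97, 1/7, 33}))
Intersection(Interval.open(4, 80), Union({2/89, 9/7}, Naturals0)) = Range(5, 80, 1)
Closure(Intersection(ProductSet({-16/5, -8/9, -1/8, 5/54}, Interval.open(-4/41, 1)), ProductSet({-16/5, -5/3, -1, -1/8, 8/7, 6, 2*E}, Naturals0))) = ProductSet({-16/5, -1/8}, Range(0, 1, 1))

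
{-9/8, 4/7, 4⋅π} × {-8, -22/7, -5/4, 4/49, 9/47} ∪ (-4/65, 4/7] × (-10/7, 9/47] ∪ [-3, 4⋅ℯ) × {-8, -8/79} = ([-3, 4⋅ℯ) × {-8, -8/79}) ∪ ((-4/65, 4/7] × (-10/7, 9/47]) ∪ ({-9/8, 4/7, 4⋅π} × {-8, -22/7, -5/4, 4/49, 9/47})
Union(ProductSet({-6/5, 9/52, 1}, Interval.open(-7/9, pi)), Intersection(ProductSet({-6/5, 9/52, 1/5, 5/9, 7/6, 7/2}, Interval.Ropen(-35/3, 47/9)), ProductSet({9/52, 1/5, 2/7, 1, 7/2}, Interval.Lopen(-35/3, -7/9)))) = Union(ProductSet({-6/5, 9/52, 1}, Interval.open(-7/9, pi)), ProductSet({9/52, 1/5, 7/2}, Interval.Lopen(-35/3, -7/9)))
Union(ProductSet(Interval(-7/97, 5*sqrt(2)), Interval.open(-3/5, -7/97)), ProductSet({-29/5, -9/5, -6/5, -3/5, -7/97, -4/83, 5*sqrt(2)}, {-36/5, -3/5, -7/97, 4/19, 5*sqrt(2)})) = Union(ProductSet({-29/5, -9/5, -6/5, -3/5, -7/97, -4/83, 5*sqrt(2)}, {-36/5, -3/5, -7/97, 4/19, 5*sqrt(2)}), ProductSet(Interval(-7/97, 5*sqrt(2)), Interval.open(-3/5, -7/97)))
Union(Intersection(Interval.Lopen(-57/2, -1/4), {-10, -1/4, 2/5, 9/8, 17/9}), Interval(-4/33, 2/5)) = Union({-10, -1/4}, Interval(-4/33, 2/5))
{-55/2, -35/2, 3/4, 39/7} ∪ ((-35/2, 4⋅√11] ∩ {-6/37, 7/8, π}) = {-55/2, -35/2, -6/37, 3/4, 7/8, 39/7, π}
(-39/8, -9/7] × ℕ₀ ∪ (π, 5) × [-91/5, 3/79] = ((-39/8, -9/7] × ℕ₀) ∪ ((π, 5) × [-91/5, 3/79])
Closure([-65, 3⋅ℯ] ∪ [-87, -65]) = [-87, 3⋅ℯ]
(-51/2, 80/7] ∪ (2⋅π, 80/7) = (-51/2, 80/7]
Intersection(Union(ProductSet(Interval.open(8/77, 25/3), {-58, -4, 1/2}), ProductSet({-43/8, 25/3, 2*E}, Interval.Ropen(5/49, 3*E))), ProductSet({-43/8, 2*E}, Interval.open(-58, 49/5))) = Union(ProductSet({2*E}, {-4, 1/2}), ProductSet({-43/8, 2*E}, Interval.Ropen(5/49, 3*E)))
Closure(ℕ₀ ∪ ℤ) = ℤ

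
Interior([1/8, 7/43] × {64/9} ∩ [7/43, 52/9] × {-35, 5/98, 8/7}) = ∅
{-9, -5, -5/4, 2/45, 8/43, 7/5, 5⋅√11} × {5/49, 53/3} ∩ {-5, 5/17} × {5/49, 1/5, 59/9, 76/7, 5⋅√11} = {-5} × {5/49}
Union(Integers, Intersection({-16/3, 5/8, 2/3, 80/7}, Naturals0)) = Integers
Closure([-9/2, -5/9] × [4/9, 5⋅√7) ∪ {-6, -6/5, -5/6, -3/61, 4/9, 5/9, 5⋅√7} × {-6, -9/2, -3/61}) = ([-9/2, -5/9] × [4/9, 5⋅√7]) ∪ ({-6, -6/5, -5/6, -3/61, 4/9, 5/9, 5⋅√7} × {-6, -9/2, -3/61})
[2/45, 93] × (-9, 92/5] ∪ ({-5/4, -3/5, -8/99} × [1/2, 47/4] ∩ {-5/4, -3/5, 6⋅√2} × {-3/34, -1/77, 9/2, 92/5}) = ({-5/4, -3/5} × {9/2}) ∪ ([2/45, 93] × (-9, 92/5])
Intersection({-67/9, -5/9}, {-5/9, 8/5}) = {-5/9}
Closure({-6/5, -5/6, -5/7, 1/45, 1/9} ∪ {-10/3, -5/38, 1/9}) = {-10/3, -6/5, -5/6, -5/7, -5/38, 1/45, 1/9}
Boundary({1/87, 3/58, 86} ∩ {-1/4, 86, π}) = {86}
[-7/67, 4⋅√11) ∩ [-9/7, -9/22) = ∅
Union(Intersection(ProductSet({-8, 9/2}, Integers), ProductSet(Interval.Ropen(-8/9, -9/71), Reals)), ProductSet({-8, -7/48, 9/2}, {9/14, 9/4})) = ProductSet({-8, -7/48, 9/2}, {9/14, 9/4})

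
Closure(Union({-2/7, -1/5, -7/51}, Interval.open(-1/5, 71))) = Union({-2/7}, Interval(-1/5, 71))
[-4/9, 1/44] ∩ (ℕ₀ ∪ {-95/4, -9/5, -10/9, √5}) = {0}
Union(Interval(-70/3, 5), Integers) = Union(Integers, Interval(-70/3, 5))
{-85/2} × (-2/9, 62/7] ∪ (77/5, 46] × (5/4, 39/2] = ({-85/2} × (-2/9, 62/7]) ∪ ((77/5, 46] × (5/4, 39/2])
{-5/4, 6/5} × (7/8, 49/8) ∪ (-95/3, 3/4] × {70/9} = ((-95/3, 3/4] × {70/9}) ∪ ({-5/4, 6/5} × (7/8, 49/8))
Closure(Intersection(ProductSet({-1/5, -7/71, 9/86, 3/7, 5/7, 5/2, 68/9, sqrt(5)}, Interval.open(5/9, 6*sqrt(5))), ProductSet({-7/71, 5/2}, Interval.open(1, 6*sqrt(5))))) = ProductSet({-7/71, 5/2}, Interval(1, 6*sqrt(5)))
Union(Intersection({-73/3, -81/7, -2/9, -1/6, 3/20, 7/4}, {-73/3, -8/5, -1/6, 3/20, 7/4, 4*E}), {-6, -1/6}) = {-73/3, -6, -1/6, 3/20, 7/4}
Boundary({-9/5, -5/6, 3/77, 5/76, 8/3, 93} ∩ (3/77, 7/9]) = {5/76}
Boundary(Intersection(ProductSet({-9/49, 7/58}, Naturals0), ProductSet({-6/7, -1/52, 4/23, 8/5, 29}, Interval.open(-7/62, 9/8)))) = EmptySet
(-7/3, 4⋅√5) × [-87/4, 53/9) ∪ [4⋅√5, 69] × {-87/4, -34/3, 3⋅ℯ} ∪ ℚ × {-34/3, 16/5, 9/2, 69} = (ℚ × {-34/3, 16/5, 9/2, 69}) ∪ ((-7/3, 4⋅√5) × [-87/4, 53/9)) ∪ ([4⋅√5, 69] × {-87/4, -34/3, 3⋅ℯ})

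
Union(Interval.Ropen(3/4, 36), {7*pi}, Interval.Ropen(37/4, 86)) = Interval.Ropen(3/4, 86)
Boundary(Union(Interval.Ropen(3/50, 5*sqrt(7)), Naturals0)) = Union(Complement(Naturals0, Interval.open(3/50, 5*sqrt(7))), {3/50, 5*sqrt(7)})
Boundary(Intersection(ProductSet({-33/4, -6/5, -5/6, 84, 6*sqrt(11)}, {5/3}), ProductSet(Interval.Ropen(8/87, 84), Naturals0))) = EmptySet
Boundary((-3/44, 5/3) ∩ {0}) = {0}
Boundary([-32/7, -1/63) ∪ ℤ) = {-32/7, -1/63} ∪ (ℤ \ (-32/7, -1/63))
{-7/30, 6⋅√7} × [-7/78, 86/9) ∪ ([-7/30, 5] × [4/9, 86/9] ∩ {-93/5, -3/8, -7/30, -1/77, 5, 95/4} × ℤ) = ({-7/30, -1/77, 5} × {1, 2, …, 9}) ∪ ({-7/30, 6⋅√7} × [-7/78, 86/9))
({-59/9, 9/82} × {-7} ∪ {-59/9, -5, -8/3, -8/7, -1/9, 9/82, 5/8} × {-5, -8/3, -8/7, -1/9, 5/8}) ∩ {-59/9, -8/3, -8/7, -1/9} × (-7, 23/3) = {-59/9, -8/3, -8/7, -1/9} × {-5, -8/3, -8/7, -1/9, 5/8}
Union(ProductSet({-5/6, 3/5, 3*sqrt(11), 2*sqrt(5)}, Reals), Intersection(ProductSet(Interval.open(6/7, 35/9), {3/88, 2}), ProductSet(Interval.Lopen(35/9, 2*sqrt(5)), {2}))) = ProductSet({-5/6, 3/5, 3*sqrt(11), 2*sqrt(5)}, Reals)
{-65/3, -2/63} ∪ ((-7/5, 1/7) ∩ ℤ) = {-65/3, -2/63} ∪ {-1, 0}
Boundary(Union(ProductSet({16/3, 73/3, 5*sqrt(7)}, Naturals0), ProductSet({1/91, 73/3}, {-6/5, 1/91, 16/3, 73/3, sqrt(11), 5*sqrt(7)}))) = Union(ProductSet({1/91, 73/3}, {-6/5, 1/91, 16/3, 73/3, sqrt(11), 5*sqrt(7)}), ProductSet({16/3, 73/3, 5*sqrt(7)}, Naturals0))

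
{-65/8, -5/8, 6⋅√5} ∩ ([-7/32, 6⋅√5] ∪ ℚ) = {-65/8, -5/8, 6⋅√5}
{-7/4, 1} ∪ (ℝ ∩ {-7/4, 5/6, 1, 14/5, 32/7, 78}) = {-7/4, 5/6, 1, 14/5, 32/7, 78}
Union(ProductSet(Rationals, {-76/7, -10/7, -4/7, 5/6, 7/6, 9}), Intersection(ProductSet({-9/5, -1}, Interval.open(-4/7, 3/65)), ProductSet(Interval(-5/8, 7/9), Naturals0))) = ProductSet(Rationals, {-76/7, -10/7, -4/7, 5/6, 7/6, 9})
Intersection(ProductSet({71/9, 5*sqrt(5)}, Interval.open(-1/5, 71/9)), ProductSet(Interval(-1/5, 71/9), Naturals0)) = ProductSet({71/9}, Range(0, 8, 1))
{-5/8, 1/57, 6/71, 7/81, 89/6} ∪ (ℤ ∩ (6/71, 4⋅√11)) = {-5/8, 1/57, 6/71, 7/81, 89/6} ∪ {1, 2, …, 13}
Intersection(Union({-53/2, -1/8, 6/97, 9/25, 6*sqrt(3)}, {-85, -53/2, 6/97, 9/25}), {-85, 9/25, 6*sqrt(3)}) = {-85, 9/25, 6*sqrt(3)}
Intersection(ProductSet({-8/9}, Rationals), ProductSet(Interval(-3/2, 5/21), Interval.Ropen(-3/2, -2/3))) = ProductSet({-8/9}, Intersection(Interval.Ropen(-3/2, -2/3), Rationals))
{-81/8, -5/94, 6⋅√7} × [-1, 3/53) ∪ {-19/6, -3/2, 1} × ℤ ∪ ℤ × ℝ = (ℤ × ℝ) ∪ ({-19/6, -3/2, 1} × ℤ) ∪ ({-81/8, -5/94, 6⋅√7} × [-1, 3/53))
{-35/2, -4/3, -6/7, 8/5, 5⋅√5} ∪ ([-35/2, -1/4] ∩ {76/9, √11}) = {-35/2, -4/3, -6/7, 8/5, 5⋅√5}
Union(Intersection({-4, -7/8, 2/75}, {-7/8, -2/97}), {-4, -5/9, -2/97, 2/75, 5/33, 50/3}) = {-4, -7/8, -5/9, -2/97, 2/75, 5/33, 50/3}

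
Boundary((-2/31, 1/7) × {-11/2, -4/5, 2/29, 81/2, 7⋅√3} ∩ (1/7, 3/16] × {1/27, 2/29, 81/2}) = ∅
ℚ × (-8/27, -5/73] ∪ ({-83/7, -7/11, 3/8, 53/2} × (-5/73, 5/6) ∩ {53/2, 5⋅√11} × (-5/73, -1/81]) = (ℚ × (-8/27, -5/73]) ∪ ({53/2} × (-5/73, -1/81])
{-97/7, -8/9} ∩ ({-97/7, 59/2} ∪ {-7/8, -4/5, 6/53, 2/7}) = {-97/7}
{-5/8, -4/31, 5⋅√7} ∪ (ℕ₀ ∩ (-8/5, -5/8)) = {-5/8, -4/31, 5⋅√7}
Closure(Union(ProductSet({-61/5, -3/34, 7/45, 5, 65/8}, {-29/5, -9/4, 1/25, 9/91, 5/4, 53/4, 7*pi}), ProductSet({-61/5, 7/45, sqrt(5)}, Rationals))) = Union(ProductSet({-61/5, 7/45, sqrt(5)}, Reals), ProductSet({-61/5, -3/34, 7/45, 5, 65/8}, {-29/5, -9/4, 1/25, 9/91, 5/4, 53/4, 7*pi}))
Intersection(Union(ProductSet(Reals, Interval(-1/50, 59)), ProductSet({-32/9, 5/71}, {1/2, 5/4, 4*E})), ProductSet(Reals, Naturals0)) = ProductSet(Reals, Range(0, 60, 1))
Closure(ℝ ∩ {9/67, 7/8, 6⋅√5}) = {9/67, 7/8, 6⋅√5}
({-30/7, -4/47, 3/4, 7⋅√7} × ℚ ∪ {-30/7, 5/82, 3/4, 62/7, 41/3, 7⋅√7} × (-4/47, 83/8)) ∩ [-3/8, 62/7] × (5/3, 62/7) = ({5/82, 3/4, 62/7} × (5/3, 62/7)) ∪ ({-4/47, 3/4} × (ℚ ∩ (5/3, 62/7)))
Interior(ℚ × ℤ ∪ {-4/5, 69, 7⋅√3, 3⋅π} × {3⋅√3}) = ∅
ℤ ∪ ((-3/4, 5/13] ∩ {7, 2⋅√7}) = ℤ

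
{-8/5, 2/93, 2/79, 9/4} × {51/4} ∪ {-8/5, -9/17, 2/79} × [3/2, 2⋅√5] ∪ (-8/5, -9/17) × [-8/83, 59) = ({-8/5, 2/93, 2/79, 9/4} × {51/4}) ∪ ((-8/5, -9/17) × [-8/83, 59)) ∪ ({-8/5, -9/17, 2/79} × [3/2, 2⋅√5])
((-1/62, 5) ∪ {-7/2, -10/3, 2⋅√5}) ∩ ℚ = {-7/2, -10/3} ∪ (ℚ ∩ (-1/62, 5))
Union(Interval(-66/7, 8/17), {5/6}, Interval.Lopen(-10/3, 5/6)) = Interval(-66/7, 5/6)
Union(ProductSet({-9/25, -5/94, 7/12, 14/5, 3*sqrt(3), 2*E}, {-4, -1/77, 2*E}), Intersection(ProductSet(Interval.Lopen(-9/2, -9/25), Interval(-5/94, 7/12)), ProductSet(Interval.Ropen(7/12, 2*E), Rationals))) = ProductSet({-9/25, -5/94, 7/12, 14/5, 3*sqrt(3), 2*E}, {-4, -1/77, 2*E})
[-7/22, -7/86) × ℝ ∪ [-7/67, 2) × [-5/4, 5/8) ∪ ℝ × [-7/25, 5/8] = ([-7/22, -7/86) × ℝ) ∪ (ℝ × [-7/25, 5/8]) ∪ ([-7/67, 2) × [-5/4, 5/8))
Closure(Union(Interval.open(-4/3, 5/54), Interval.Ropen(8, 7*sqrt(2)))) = Union(Interval(-4/3, 5/54), Interval(8, 7*sqrt(2)))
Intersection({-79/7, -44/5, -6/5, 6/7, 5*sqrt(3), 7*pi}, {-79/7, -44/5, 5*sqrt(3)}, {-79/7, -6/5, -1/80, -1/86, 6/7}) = {-79/7}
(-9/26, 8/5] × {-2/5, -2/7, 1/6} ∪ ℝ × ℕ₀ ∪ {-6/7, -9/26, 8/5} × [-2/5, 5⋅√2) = (ℝ × ℕ₀) ∪ ((-9/26, 8/5] × {-2/5, -2/7, 1/6}) ∪ ({-6/7, -9/26, 8/5} × [-2/5, 5⋅√2))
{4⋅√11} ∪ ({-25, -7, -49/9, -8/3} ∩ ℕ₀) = {4⋅√11}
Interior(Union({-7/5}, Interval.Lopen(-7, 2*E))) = Interval.open(-7, 2*E)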